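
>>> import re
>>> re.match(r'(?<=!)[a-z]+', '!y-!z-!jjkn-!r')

The `(?=…)`/`(?<=…)` assertion just peeks at neighbouring text; it doesn't advance the match position.
With `match`, the pattern is implicitly anchored at the beginning.
Here the string doesn't start with a match, so the call returns None.

None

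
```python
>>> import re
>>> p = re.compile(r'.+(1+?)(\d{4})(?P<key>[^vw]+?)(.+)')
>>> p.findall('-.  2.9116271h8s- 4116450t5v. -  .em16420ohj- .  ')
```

[('1', '6420', 'o', 'hj- .  ')]

This matches one or more of any character; then one or more of a literal '1' (lazy) (captured); then exactly 4 of a digit (captured); then one or more of any character except [vw] (lazy) (captured as 'key'); then one or more of any character (captured).
With the lazy modifier that quantifier settles for the fewest repetitions that let the rest of the pattern succeed (the atoms after it are unaffected and can still be greedy).
Scanning left to right: at [0:49] match '-.  2.9116271h8s- 4116450t5v. -  .em16420ohj- .  ', groups = ('1', '6420', 'o', 'hj- .  ').
`findall` packs the 4 group values into a tuple for every match.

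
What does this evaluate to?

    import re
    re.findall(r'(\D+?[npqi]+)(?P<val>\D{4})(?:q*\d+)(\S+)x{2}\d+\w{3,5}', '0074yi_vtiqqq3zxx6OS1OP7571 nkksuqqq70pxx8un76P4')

[('yi', '_vti', 'z'), (' n', 'kksu', 'p')]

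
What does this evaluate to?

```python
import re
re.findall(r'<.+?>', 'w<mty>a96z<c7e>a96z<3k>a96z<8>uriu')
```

With the lazy modifier that quantifier settles for the fewest repetitions that let the rest of the pattern succeed (the atoms after it are unaffected and can still be greedy).
No capturing groups, so `findall` returns the 4 full match strings.

['<mty>', '<c7e>', '<3k>', '<8>']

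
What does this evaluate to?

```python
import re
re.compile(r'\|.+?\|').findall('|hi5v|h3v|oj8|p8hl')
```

The `?` after the quantifier makes it lazy — it takes as little as possible before letting the rest of the pattern try.
Matches: at [0:6] → '|hi5v|'; at [9:14] → '|oj8|'.
No capturing groups, so `findall` returns the 2 full match strings.

['|hi5v|', '|oj8|']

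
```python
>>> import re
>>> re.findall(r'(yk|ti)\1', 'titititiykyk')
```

['ti', 'ti', 'yk']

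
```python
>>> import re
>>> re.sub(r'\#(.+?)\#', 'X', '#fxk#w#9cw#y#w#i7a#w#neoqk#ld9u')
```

'XwXyXi7aXneoqk#ld9u'

`sub` substitutes 'X' at each match site.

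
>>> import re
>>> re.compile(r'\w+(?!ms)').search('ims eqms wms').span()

A negative assertion filters positions out without eating any characters.
`re.search` scans for the first position where the pattern succeeds.
The match spans [0:3] → 'ims'.

(0, 3)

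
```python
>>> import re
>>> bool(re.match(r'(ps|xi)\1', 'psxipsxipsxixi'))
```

False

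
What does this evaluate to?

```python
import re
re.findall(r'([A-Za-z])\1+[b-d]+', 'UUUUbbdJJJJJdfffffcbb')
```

['U', 'J', 'f']

The backreference `\1` re-matches whatever the first group consumed, character for character.
One capturing group, so `findall` returns just the captured substring from each match — 3 in all.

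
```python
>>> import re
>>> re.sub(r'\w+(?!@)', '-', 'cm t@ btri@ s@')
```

Because the assertion is negative and zero-width, positions next to the forbidden text are skipped.
Matches: at [0:2] → 'cm'; at [6:9] → 'btr'.
Each match is replaced by '-'.

'- t@ -i@ s@'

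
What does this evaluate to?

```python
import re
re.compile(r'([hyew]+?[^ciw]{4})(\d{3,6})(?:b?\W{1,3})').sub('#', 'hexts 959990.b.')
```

'#b.'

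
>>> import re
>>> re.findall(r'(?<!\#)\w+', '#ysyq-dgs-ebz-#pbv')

['syq', 'dgs', 'ebz', 'bv']

The negative lookaround is zero-width — it rules out positions where the adjacent text would match, without consuming anything.
Since nothing is captured, `findall` lists the 4 matched substrings directly.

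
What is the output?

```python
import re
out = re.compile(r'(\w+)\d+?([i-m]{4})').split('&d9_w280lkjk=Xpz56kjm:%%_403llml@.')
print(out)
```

['&', 'd9_w28', 'lkjk', '=Xpz56kjm:%%', '_40', 'llml', '@.']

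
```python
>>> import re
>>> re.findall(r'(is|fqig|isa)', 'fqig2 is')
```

['fqig', 'is']

Scanning left to right: at [0:4] match 'fqig', group 1 = 'fqig'; at [6:8] match 'is', group 1 = 'is'.
`findall` collects group 1 from each match (2 total).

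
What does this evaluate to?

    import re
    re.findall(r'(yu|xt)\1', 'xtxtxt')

The backreference `\1` re-matches whatever the first group consumed, character for character.
One capturing group, so `findall` returns just the captured substring from the one match — 1 in all.

['xt']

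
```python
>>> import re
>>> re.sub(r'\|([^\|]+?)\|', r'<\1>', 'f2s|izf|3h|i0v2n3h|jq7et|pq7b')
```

Matches: at [3:8] → '|izf|'; at [10:19] → '|i0v2n3h|'.
`\1` in the replacement pulls in group 1's text for each match.

'f2s<izf>3h<i0v2n3h>jq7et|pq7b'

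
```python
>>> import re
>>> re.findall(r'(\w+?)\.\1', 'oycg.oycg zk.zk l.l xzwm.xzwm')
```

['oycg', 'zk', 'l', 'xzwm']

`\1` is not a pattern — it's the concrete string captured by group 1, re-applied verbatim.
Matches: at [0:9] match 'oycg.oycg', group 1 = 'oycg'; at [10:15] match 'zk.zk', group 1 = 'zk'; at [16:19] match 'l.l', group 1 = 'l'; at [20:29] match 'xzwm.xzwm', group 1 = 'xzwm'.
One capturing group, so `findall` returns just the captured substring from each match — 4 in all.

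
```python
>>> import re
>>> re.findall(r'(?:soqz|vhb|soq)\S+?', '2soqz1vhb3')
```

['soqz1', 'vhb3']

Alternation isn't longest-match — the leftmost alternative that fits at this position is chosen.
Walking the string: at [1:6] → 'soqz1'; at [6:10] → 'vhb3'.
With no groups in the pattern, `findall` gives back each whole match — 2 here.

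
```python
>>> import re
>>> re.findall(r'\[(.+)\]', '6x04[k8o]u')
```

Matches: at [4:9] match '[k8o]', group 1 = 'k8o'.
With a single group, `findall` returns only what that group captured — 1 item.

['k8o']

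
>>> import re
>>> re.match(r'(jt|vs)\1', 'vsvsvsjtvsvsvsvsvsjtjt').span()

With `match`, the pattern is implicitly anchored at the beginning.
The match spans [0:4] → 'vsvs'.

(0, 4)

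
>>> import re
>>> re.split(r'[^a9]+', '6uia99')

['', 'a99']

Pattern: one or more of any character except [a9].
The string is cut at each match, leaving 2 pieces.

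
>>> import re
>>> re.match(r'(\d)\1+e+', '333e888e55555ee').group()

The backreference `\1` re-matches whatever the first group consumed, character for character.
`re.match` only tries the pattern at the start of the string.
The match spans [0:4] → '333e'.
Captured: group 1 = '3'.

'333e'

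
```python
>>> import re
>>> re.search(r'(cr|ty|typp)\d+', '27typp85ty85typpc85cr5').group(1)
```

'typp'

`re.search` scans for the first position where the pattern succeeds.
The match spans [2:8] → 'typp85'.
Captured: group 1 = 'typp'.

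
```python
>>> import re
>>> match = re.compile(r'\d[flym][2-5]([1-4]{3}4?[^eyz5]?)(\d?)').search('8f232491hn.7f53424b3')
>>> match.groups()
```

The match spans [0:8] → '8f232491'.
Captured: group 1 = '3249', group 2 = '1'.

('3249', '1')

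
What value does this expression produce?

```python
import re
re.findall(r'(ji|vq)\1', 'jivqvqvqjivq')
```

['vq']

A backreference is literal: `\1` must see the identical characters the first group matched.
One capturing group, so `findall` returns just the captured substring from the one match — 1 in all.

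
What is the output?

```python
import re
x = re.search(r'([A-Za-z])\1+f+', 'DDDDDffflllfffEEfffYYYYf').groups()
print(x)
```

('D',)

The match spans [0:8] → 'DDDDDfff'.
Captured: group 1 = 'D'.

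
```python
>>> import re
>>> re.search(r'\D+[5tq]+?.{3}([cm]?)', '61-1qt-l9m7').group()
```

'qt-l9m'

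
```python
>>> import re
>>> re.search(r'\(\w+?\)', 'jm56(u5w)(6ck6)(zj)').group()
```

'(u5w)'

Unlike `match`, `search` isn't anchored — it looks for the pattern anywhere in the string.
The match spans [4:9] → '(u5w)'.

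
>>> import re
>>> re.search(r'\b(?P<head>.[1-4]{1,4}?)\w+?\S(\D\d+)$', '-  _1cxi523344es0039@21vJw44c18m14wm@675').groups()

The pattern matches a word boundary (`\b`, zero-width); then any character, then 1 to 4 of a character in [1-4] (lazy) (captured as 'head'); then one or more of a word character (lazy), then a non-whitespace character; then a non-digit, then one or more of a digit (captured); then anchored at the end.
Lazy quantifiers expand one character at a time until the remainder of the pattern can match.
`re.search` tries every starting position until one works.
The match spans [20:40] → '@21vJw44c18m14wm@675'.
Captured: group 1 = '@2', group 2 = '@675'.

('@2', '@675')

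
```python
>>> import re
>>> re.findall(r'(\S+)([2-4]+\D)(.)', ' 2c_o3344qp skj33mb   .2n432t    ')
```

The pattern matches one or more of a non-whitespace character (captured); then one or more of a character in [2-4], then a non-digit (captured); then any character (captured).
`findall` packs the 3 group values into a tuple for every match.

[('2c_o334', '4q', 'p'), ('skj3', '3m', 'b'), ('.2n43', '2t', ' ')]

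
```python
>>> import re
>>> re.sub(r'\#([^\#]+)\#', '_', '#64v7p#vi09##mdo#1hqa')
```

Matches: at [0:7] → '#64v7p#'; at [12:17] → '#mdo#'.
Every occurrence is swapped for '_'.

'_vi09#_1hqa'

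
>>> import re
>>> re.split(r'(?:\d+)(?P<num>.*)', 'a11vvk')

The pattern matches one or more of a digit (non-capturing group); then zero or more of any character (captured as 'num').
Matches to split on: at [1:6] → '11vvk'.
The group in the pattern means `split` returns the separators' captures alongside the pieces.

['a', 'vvk', '']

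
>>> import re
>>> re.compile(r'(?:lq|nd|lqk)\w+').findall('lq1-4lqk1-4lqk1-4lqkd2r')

Scanning left to right: at [0:3] → 'lq1'; at [5:9] → 'lqk1'; at [11:15] → 'lqk1'; at [17:23] → 'lqkd2r'.
No capturing groups, so `findall` returns the 4 full match strings.

['lq1', 'lqk1', 'lqk1', 'lqkd2r']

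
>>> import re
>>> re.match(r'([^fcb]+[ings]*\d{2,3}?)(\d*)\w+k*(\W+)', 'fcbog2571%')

The pattern matches one or more of any character except [fcb], then zero or more of one of [ings], then 2 to 3 of a digit (lazy) (captured); then zero or more of a digit (captured); then one or more of a word character, then zero or more of a literal 'k'; then one or more of a non-word character (captured).
`re.match` won't scan ahead — the pattern has to work from the very first character.
Here the pattern fails at index 0, so the call returns None.

None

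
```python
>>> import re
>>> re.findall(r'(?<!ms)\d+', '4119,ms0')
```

A negative assertion filters positions out without eating any characters.
Scanning left to right: at [0:4] → '4119'.
No capturing groups, so `findall` returns the 1 full match string.

['4119']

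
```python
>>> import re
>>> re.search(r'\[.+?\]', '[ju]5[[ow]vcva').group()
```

'[ju]'

With the lazy modifier that quantifier settles for the fewest repetitions that let the rest of the pattern succeed (the atoms after it are unaffected and can still be greedy).
Unlike `match`, `search` isn't anchored — it looks for the pattern anywhere in the string.
The match spans [0:4] → '[ju]'.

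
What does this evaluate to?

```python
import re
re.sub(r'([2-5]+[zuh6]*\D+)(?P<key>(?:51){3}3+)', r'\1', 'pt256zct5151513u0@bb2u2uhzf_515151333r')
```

The replacement refers to a captured group, so each match is rewritten using its own captured text.

'pt256zctu0@bb2u2uhzf_r'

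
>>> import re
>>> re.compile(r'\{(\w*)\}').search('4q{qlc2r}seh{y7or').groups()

The match spans [2:9] → '{qlc2r}'.
Captured: group 1 = 'qlc2r'.

('qlc2r',)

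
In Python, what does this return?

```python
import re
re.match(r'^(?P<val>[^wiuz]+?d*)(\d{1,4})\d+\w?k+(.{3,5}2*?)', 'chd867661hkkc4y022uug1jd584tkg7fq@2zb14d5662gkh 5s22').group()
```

'chd867661hkkc4y02'

`match` is anchored at position 0; if the pattern doesn't fit there, it returns None.
The match spans [0:17] → 'chd867661hkkc4y02'.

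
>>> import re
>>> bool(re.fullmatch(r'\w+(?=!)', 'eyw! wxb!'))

False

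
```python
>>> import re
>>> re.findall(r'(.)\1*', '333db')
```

['3', 'd', 'b']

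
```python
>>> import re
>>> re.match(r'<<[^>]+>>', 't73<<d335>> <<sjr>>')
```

None

`re.match` won't scan ahead — the pattern has to work from the very first character.
Here the pattern fails at index 0, so the call returns None.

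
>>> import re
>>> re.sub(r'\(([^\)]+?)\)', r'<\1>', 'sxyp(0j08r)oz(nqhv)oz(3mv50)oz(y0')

'sxyp<0j08r>oz<nqhv>oz<3mv50>oz(y0'

`\1` in the replacement pulls in group 1's text for each match.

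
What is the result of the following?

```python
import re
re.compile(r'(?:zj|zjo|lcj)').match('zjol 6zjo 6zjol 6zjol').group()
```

'zj'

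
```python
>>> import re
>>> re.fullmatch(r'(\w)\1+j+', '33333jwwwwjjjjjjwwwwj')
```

`re.fullmatch` requires the pattern to consume the entire string.
Here the pattern can't cover the whole string, so the call returns None.

None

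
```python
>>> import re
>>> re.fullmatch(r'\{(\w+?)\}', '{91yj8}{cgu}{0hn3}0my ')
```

`re.fullmatch` is like wrapping the pattern in `^…$` (in single-line mode).
Here the string isn't matched end-to-end, so the call returns None.

None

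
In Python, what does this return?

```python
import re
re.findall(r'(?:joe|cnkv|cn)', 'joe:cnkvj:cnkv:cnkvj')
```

The regex engine tests alternatives in the order written; an earlier branch that matches wins even if a later one would match more.
`findall` yields the raw match text (4 of them) because the pattern has no groups.

['joe', 'cnkv', 'cnkv', 'cnkv']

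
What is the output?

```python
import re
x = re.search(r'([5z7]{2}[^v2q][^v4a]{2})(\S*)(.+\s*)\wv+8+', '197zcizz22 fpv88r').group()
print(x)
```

The match spans [2:16] → '7zcizz22 fpv88'.

7zcizz22 fpv88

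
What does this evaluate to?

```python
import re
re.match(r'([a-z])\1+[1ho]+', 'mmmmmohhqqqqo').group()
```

After group 1 captures some text, `\1` only succeeds where that same text appears again.
`re.match` only tries the pattern at the start of the string.
The match spans [0:8] → 'mmmmmohh'.
Captured: group 1 = 'm'.

'mmmmmohh'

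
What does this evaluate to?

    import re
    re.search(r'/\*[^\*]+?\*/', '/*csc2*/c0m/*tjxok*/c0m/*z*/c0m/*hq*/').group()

'/*csc2*/'

`search` walks the string left to right and returns the first match it finds.
The match spans [0:8] → '/*csc2*/'.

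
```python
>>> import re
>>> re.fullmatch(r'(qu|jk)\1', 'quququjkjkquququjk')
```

None

For `fullmatch`, every character of the input must be accounted for by the pattern.
Here the pattern can't cover the whole string, so the call returns None.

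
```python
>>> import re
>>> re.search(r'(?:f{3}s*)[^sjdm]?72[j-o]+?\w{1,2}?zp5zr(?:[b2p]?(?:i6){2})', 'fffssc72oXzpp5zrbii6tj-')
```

None

Here the pattern never matches, so the call returns None.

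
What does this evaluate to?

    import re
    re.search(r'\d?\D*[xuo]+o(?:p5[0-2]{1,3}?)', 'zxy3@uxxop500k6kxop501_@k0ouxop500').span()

(3, 12)

The pattern matches optionally a digit, then zero or more of a non-digit; then one or more of one of [xuo], then the literal 'o'; then the literal 'p5', then 1 to 3 of a character in [0-2] (lazy) (non-capturing group).
The match spans [3:12] → '3@uxxop50'.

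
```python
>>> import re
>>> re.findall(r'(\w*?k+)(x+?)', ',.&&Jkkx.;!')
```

[('Jkk', 'x')]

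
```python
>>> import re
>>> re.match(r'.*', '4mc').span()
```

(0, 3)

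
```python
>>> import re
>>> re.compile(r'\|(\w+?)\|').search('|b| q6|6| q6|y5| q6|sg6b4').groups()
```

('b',)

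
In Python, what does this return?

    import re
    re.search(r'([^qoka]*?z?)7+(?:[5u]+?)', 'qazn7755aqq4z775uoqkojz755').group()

The pattern matches zero or more of any character except [qoka] (lazy), then optionally the literal 'z' (captured); then one or more of a literal '7'; then one or more of one of [5u] (lazy) (non-capturing group).
Lazy quantifiers expand one character at a time until the remainder of the pattern can match.
Unlike `match`, `search` isn't anchored — it looks for the pattern anywhere in the string.
The match spans [2:7] → 'zn775'.
Captured: group 1 = 'zn'.

'zn775'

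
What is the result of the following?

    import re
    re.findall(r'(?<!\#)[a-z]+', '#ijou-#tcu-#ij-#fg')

['jou', 'cu', 'j', 'g']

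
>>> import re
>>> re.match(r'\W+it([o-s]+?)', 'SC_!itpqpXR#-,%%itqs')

None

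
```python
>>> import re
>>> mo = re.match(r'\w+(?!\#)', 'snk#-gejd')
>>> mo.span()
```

A negative assertion filters positions out without eating any characters.
With `match`, the pattern is implicitly anchored at the beginning.
The match spans [0:2] → 'sn'.

(0, 2)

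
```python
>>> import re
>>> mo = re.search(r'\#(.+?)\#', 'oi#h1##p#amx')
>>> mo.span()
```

(2, 6)

Because the quantifier is non-greedy, it stops expanding at the earliest point where the rest of the pattern can succeed.
`search` walks the string left to right and returns the first match it finds.
The match spans [2:6] → '#h1#'.
Captured: group 1 = 'h1'.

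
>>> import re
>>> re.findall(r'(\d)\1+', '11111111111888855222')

['1', '8', '5', '2']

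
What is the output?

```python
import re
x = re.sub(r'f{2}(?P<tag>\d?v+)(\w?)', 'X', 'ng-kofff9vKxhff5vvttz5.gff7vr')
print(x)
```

The pattern matches exactly 2 of a literal 'f'; then optionally a digit, then one or more of the literal 'v' (captured as 'tag'); then optionally a word character (captured).
Matches: at [6:11] → 'ff9vK'; at [13:19] → 'ff5vvt'; at [24:29] → 'ff7vr'.
`sub` substitutes 'X' at each match site.

ng-kofXxhXtz5.gX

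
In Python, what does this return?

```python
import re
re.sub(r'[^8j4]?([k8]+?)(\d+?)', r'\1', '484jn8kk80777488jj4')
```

The pattern matches optionally any character except [8j4]; then one or more of one of [k8] (lazy) (captured); then one or more of a digit (lazy) (captured).
With the lazy modifier that quantifier settles for the fewest repetitions that let the rest of the pattern succeed (the atoms after it are unaffected and can still be greedy).
Matches: at [1:3] → '84'; at [4:9] → 'n8kk8'; at [14:16] → '88'.
Each match is replaced using the text its own group 1 captured.

'48j8kk077748jj4'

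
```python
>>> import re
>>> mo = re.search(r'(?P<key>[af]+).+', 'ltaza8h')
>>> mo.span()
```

(2, 7)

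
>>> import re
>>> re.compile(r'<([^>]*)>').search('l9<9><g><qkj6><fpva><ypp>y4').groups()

Unlike `match`, `search` isn't anchored — it looks for the pattern anywhere in the string.
The match spans [2:5] → '<9>'.
Captured: group 1 = '9'.

('9',)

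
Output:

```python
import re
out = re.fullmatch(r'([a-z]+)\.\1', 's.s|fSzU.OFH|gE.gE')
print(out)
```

After group 1 captures some text, `\1` only succeeds where that same text appears again.
`re.fullmatch` is like wrapping the pattern in `^…$` (in single-line mode).
Here the pattern can't cover the whole string, so the call returns None.

None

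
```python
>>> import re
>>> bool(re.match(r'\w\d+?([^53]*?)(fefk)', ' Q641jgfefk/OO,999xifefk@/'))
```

False

This matches a word character, then one or more of a digit (lazy); then zero or more of any character except [53] (lazy) (captured); then the literal 'f', then the literal 'efk' (captured).
`re.match` only tries the pattern at the start of the string.
Here the pattern fails at index 0, so the call returns None, and `bool(None)` is False.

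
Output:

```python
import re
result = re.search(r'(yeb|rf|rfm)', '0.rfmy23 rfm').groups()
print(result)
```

('rf',)

The regex engine tests alternatives in the order written; an earlier branch that matches wins even if a later one would match more.
Unlike `match`, `search` isn't anchored — it looks for the pattern anywhere in the string.
The match spans [2:4] → 'rf'.
Captured: group 1 = 'rf'.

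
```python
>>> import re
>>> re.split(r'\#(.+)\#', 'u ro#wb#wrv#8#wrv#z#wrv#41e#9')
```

The group in the pattern means `split` returns the separators' captures alongside the pieces.

['u ro', 'wb#wrv#8#wrv#z#wrv#41e', '9']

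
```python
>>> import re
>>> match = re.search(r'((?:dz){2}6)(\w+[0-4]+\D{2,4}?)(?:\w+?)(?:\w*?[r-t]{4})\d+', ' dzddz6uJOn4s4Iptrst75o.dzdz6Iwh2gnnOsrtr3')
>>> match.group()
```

'dzdz6Iwh2gnnOsrtr3'

This matches the literal 'dz' repeated 2 times, then a literal '6' (captured); then one or more of a word character, then one or more of a character in [0-4], then 2 to 4 of a non-digit (lazy) (captured); then one or more of a word character (lazy) (non-capturing group); then zero or more of a word character (lazy), then exactly 4 of a character in [r-t] (non-capturing group); then one or more of a digit.
`re.search` scans for the first position where the pattern succeeds.
The match spans [24:42] → 'dzdz6Iwh2gnnOsrtr3'.
Captured: group 1 = 'dzdz6', group 2 = 'Iwh2gn'.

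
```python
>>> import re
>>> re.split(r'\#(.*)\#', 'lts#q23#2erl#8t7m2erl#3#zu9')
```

['lts', 'q23#2erl#8t7m2erl#3', 'zu9']

Matches to split on: at [3:24] → '#q23#2erl#8t7m2erl#3#'.
The group in the pattern means `split` returns the separators' captures alongside the pieces.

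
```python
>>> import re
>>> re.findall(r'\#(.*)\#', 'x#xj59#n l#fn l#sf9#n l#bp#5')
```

['xj59#n l#fn l#sf9#n l#bp']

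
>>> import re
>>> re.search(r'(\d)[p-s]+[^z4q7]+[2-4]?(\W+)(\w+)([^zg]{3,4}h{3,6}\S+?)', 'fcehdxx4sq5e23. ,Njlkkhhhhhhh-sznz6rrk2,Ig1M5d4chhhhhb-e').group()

Pattern: a digit (captured); then one or more of a character in [p-s], then one or more of any character except [z4q7], then optionally a character in [2-4]; then one or more of a non-word character (captured); then one or more of a word character (captured); then 3 to 4 of any character except [zg], then 3 to 6 of the literal 'h', then one or more of a non-whitespace character (lazy) (captured).
`re.search` tries every starting position until one works.
The match spans [7:30] → '4sq5e23. ,Njlkkhhhhhhh-'.
Captured: group 1 = '4', group 2 = ',', group 3 = 'Njlkkh', group 4 = 'hhhhhh-'.

'4sq5e23. ,Njlkkhhhhhhh-'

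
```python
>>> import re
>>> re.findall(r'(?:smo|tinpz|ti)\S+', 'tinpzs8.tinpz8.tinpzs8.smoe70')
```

Since nothing is captured, `findall` lists the 1 matched substring directly.

['tinpzs8.tinpz8.tinpzs8.smoe70']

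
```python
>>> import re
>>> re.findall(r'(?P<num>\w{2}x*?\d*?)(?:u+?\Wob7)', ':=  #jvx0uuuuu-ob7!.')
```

['jvx0']

One capturing group, so `findall` returns just the captured substring from the one match — 1 in all.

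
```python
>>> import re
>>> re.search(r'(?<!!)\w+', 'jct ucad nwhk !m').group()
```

'jct'

The negative lookaround is zero-width — it rules out positions where the adjacent text would match, without consuming anything.
Unlike `match`, `search` isn't anchored — it looks for the pattern anywhere in the string.
The match spans [0:3] → 'jct'.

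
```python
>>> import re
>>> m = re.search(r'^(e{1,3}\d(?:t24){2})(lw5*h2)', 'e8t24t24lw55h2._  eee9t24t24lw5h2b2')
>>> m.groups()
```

('e8t24t24', 'lw55h2')

The match spans [0:14] → 'e8t24t24lw55h2'.
Captured: group 1 = 'e8t24t24', group 2 = 'lw55h2'.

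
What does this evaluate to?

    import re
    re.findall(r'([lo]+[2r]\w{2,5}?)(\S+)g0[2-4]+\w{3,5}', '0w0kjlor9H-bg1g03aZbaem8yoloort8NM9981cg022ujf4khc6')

2 groups means the one result is a tuple of 2 captured strings — 1 here.

[('lor9H', '-bg1g03aZbaem8yoloort8NM9981c')]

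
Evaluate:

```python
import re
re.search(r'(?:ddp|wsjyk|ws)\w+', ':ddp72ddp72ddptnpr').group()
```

`search` walks the string left to right and returns the first match it finds.
The match spans [1:18] → 'ddp72ddp72ddptnpr'.

'ddp72ddp72ddptnpr'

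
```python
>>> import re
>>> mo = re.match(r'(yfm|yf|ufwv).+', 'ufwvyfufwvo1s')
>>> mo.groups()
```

('ufwv',)

`re.match` won't scan ahead — the pattern has to work from the very first character.
The match spans [0:13] → 'ufwvyfufwvo1s'.
Captured: group 1 = 'ufwv'.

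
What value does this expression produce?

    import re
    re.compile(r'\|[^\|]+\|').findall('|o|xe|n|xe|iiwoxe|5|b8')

Scanning left to right: at [0:3] → '|o|'; at [5:8] → '|n|'; at [10:18] → '|iiwoxe|'.
Since nothing is captured, `findall` lists the 3 matched substrings directly.

['|o|', '|n|', '|iiwoxe|']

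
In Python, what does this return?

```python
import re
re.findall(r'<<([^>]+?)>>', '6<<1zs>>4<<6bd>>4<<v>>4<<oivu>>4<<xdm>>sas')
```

['1zs', '6bd', 'v', 'oivu', 'xdm']

One capturing group, so `findall` returns just the captured substring from each match — 5 in all.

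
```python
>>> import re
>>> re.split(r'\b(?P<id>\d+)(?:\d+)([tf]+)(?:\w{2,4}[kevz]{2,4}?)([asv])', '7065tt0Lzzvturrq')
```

['', '706', 'tt', 'v', 'turrq']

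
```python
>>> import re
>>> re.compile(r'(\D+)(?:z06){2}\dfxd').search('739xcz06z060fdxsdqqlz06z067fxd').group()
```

'fdxsdqqlz06z067fxd'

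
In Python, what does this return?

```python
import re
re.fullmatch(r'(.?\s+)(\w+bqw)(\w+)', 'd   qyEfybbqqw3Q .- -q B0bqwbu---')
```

This matches optionally any character, then one or more of whitespace (captured); then one or more of a word character, then the literal 'bqw' (captured); then one or more of a word character (captured).
`fullmatch` succeeds only if the pattern covers the string from start to end.
Here the pattern can't cover the whole string, so the call returns None.

None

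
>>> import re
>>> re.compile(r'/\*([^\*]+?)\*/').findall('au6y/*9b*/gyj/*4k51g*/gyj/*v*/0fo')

['9b', '4k51g', 'v']

Matches: at [4:10] match '/*9b*/', group 1 = '9b'; at [13:22] match '/*4k51g*/', group 1 = '4k51g'; at [25:30] match '/*v*/', group 1 = 'v'.
Because there's exactly one group, `findall` drops the full match and keeps group 1 from each hit.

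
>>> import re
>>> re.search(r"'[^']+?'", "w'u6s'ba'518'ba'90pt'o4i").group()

Unlike `match`, `search` isn't anchored — it looks for the pattern anywhere in the string.
The match spans [1:6] → "'u6s'".

"'u6s'"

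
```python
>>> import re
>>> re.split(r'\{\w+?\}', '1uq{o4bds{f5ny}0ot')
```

['1uq{o4bds', '0ot']

Each match becomes a cut point; 2 segments remain.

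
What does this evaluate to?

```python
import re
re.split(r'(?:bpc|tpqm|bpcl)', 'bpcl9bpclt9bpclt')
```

['', 'l9', 'lt9', 'lt']

The regex engine tests alternatives in the order written; an earlier branch that matches wins even if a later one would match more.
Each match becomes a cut point; 4 segments remain.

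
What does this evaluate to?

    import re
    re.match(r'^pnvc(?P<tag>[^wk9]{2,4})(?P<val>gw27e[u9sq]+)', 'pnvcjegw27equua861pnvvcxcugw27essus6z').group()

This matches anchored at the start of the string; then the literal 'pn', then the literal 'vc'; then 2 to 4 of any character except [wk9] (captured as 'tag'); then the literal 'gw', then the literal '27e', then one or more of one of [u9sq] (captured as 'val').
`re.match` won't scan ahead — the pattern has to work from the very first character.
The match spans [0:14] → 'pnvcjegw27equu'.
Captured: group 1 = 'je', group 2 = 'gw27equu'.

'pnvcjegw27equu'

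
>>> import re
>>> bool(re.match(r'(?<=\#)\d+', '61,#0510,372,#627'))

False

The `(?=…)`/`(?<=…)` assertion just peeks at neighbouring text; it doesn't advance the match position.
`match` is anchored at position 0; if the pattern doesn't fit there, it returns None.
Here the string doesn't start with a match, so the call returns None, and `bool(None)` is False.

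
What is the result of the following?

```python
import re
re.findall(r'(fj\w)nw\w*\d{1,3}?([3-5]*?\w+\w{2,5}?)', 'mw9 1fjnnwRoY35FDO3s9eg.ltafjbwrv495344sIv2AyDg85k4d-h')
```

[('fjn', 's9eg')]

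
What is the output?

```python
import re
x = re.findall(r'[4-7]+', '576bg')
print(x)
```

Since nothing is captured, `findall` lists the 1 matched substring directly.

['576']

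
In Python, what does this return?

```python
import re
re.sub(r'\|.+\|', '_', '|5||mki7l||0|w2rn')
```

'_w2rn'

Each match is replaced by '_'.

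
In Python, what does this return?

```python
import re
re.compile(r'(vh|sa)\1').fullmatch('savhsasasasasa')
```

None

`fullmatch` succeeds only if the pattern covers the string from start to end.
Here the pattern can't cover the whole string, so the call returns None.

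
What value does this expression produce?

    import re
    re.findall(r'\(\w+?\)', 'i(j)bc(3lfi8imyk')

Matches: at [1:4] → '(j)'.
No capturing groups, so `findall` returns the 1 full match string.

['(j)']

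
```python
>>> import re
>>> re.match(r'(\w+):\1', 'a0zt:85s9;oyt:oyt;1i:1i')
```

None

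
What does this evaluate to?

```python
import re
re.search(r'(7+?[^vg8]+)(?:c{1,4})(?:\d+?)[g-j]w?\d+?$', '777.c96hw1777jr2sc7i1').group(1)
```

The match spans [0:21] → '777.c96hw1777jr2sc7i1'.
Captured: group 1 = '777.c96hw1777jr2s'.

'777.c96hw1777jr2s'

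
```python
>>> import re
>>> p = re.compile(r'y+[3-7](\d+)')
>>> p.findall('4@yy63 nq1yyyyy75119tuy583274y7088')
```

['3', '5119', '83274', '088']

Pattern: one or more of a literal 'y', then a character in [3-7]; then one or more of a digit (captured).
Walking the string: at [2:6] match 'yy63', group 1 = '3'; at [10:20] match 'yyyyy75119', group 1 = '5119'; at [22:29] match 'y583274', group 1 = '83274'; at [29:34] match 'y7088', group 1 = '088'.
`findall` collects group 1 from each match (4 total).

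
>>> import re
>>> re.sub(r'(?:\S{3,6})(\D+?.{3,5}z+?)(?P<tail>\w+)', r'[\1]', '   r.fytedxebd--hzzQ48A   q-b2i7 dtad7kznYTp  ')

This matches 3 to 6 of a non-whitespace character (non-capturing group); then one or more of a non-digit (lazy), then 3 to 5 of any character, then one or more of a literal 'z' (lazy) (captured); then one or more of a word character (captured as 'tail').
The `?` after the quantifier makes it lazy — it takes as little as possible before letting the rest of the pattern try.
Matches: at [3:23] → 'r.fytedxebd--hzzQ48A'; at [26:44] → 'q-b2i7 dtad7kznYTp'.
The replacement refers to a captured group, so each match is rewritten using its own captured text.

'   [dxebd--hz]   [ dtad7kz]  '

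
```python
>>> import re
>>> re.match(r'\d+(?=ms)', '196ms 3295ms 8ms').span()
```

(0, 3)

`re.match` won't scan ahead — the pattern has to work from the very first character.
The match spans [0:3] → '196'.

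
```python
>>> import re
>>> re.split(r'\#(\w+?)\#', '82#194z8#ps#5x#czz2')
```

Matches to split on: at [2:9] → '#194z8#'; at [11:15] → '#5x#'.
`re.split` interleaves the captured-group text with the surrounding fragments.

['82', '194z8', 'ps', '5x', 'czz2']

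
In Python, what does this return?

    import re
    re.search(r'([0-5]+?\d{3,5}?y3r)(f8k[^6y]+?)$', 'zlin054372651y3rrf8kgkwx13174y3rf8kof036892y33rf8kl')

None

This matches one or more of a character in [0-5] (lazy), then 3 to 5 of a digit (lazy), then the literal 'y3r' (captured); then the literal 'f', then the literal '8k', then one or more of any character except [6y] (lazy) (captured); then anchored at the end.
Here the pattern never matches, so the call returns None.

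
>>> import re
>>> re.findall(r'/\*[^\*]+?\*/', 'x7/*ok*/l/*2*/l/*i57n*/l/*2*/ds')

['/*ok*/', '/*2*/', '/*i57n*/', '/*2*/']

`findall` yields the raw match text (4 of them) because the pattern has no groups.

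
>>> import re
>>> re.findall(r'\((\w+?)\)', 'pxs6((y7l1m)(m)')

['y7l1m', 'm']

With a single group, `findall` returns only what that group captured — 2 items.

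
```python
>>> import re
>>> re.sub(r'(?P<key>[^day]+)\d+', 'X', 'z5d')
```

'Xd'

The pattern matches one or more of any character except [day] (captured as 'key'); then one or more of a digit.
Matches: at [0:2] → 'z5'.
Every occurrence is swapped for 'X'.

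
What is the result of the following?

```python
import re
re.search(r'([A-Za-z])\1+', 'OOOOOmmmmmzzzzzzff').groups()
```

The match spans [0:5] → 'OOOOO'.
Captured: group 1 = 'O'.

('O',)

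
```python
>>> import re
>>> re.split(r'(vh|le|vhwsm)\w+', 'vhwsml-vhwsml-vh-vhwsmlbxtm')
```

Alternation tries branches left to right and keeps the first one that lets the overall match succeed at that position.
Matches to split on: at [0:6] → 'vhwsml'; at [7:13] → 'vhwsml'; at [17:27] → 'vhwsmlbxtm'.
With a capturing group present, the delimiter's captured portion is kept in the result list.

['', 'vh', '-', 'vh', '-vh-', 'vh', '']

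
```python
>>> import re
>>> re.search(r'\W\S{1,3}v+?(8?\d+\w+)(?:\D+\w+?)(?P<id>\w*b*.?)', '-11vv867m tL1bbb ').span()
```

Pattern: a non-word character, then 1 to 3 of a non-whitespace character, then one or more of the literal 'v' (lazy); then optionally the literal '8', then one or more of a digit, then one or more of a word character (captured); then one or more of a non-digit, then one or more of a word character (lazy) (non-capturing group); then zero or more of a word character, then zero or more of a literal 'b', then optionally any character (captured as 'id').
The match spans [0:17] → '-11vv867m tL1bbb '.

(0, 17)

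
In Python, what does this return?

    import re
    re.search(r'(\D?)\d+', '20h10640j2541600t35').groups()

This matches optionally a non-digit (captured); then one or more of a digit.
`re.search` tries every starting position until one works.
The match spans [0:2] → '20'.
Captured: group 1 = ''.

('',)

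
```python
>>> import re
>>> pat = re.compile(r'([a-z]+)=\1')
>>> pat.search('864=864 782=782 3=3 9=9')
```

None

After group 1 captures some text, `\1` only succeeds where that same text appears again.
`re.search` tries every starting position until one works.
Here nothing in the string fits, so the call returns None.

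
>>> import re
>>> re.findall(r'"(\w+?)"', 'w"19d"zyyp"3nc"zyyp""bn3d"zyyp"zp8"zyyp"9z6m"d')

['19d', '3nc', 'bn3d', 'zp8', '9z6m']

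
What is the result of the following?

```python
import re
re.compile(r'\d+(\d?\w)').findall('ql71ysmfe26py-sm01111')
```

['y', 'p', '1']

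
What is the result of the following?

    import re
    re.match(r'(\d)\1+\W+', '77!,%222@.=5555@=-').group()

The backreference `\1` re-matches whatever the first group consumed, character for character.
`re.match` won't scan ahead — the pattern has to work from the very first character.
The match spans [0:5] → '77!,%'.
Captured: group 1 = '7'.

'77!,%'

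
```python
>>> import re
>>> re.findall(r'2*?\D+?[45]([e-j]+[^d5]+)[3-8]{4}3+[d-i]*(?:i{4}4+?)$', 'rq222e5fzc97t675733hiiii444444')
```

The pattern matches zero or more of the literal '2' (lazy), then one or more of a non-digit (lazy), then one of [45]; then one or more of a character in [e-j], then one or more of any character except [d5] (captured); then exactly 4 of a character in [3-8], then one or more of a literal '3', then zero or more of a character in [d-i]; then exactly 4 of a literal 'i', then one or more of a literal '4' (lazy) (non-capturing group); then anchored at the end.
Because there's exactly one group, `findall` drops the full match and keeps group 1 from the one hit.

['fzc97t6']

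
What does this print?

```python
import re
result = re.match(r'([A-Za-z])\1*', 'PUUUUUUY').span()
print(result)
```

(0, 1)

`\1` is not a pattern — it's the concrete string captured by group 1, re-applied verbatim.
`match` is anchored at position 0; if the pattern doesn't fit there, it returns None.
The match spans [0:1] → 'P'.
Captured: group 1 = 'P'.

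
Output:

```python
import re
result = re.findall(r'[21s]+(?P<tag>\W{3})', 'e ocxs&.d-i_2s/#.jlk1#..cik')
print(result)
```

`findall` collects group 1 from each match (2 total).

['/#.', '#..']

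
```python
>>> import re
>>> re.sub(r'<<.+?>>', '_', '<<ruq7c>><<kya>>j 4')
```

`sub` substitutes '_' at each match site.

'__j 4'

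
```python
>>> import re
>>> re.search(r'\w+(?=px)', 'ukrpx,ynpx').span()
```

The positive lookaround only admits positions where the adjacent text matches; those characters stay outside the span.
The match spans [0:3] → 'ukr'.

(0, 3)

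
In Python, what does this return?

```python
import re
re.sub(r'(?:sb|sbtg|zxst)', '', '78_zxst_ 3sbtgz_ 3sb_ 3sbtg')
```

'78__ 3tgz_ 3_ 3tg'

The regex engine tests alternatives in the order written; an earlier branch that matches wins even if a later one would match more.
`sub` substitutes '' at each match site.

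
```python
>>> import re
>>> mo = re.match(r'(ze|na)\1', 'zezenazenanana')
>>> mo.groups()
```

('ze',)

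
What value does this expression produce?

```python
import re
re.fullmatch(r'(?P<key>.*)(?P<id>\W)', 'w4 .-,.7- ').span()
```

(0, 10)

Pattern: zero or more of any character (captured as 'key'); then a non-word character (captured as 'id').
`re.fullmatch` requires the pattern to consume the entire string.
The match spans [0:10] → 'w4 .-,.7- '.
Captured: group 1 = 'w4 .-,.7-', group 2 = ' '.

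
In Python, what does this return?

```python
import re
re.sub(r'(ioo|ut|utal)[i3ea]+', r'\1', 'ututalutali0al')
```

Alternation tries branches left to right and keeps the first one that lets the overall match succeed at that position.
Matches: at [2:5] → 'uta'; at [6:9] → 'uta'.
The replacement refers to a captured group, so each match is rewritten using its own captured text.

'ututlutli0al'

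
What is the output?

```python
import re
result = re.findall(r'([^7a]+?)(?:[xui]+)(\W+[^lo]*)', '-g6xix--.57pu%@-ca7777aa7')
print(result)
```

[('-g6', '--.57pu%@-ca7777aa7')]

A non-greedy quantifier consumes as few characters as it can — just enough that the remainder of the pattern still matches from where it stops; whatever follows it matches normally.
With 2 capturing groups, `findall` returns a 2-tuple per match.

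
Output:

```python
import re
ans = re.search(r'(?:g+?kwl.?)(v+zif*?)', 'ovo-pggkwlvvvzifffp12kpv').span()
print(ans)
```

(5, 15)

This matches one or more of a literal 'g' (lazy), then the literal 'kwl', then optionally any character (non-capturing group); then one or more of a literal 'v', then the literal 'zi', then zero or more of a literal 'f' (lazy) (captured).
A `+?`/`*?`/`{m,n}?` starts at its minimum and grows only as far as needed for what follows to match.
Unlike `match`, `search` isn't anchored — it looks for the pattern anywhere in the string.
The match spans [5:15] → 'ggkwlvvvzi'.
Captured: group 1 = 'vvzi'.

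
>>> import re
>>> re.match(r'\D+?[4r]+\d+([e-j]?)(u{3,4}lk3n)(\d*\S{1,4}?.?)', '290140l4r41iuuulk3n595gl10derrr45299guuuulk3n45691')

None

This matches one or more of a non-digit (lazy), then one or more of one of [4r], then one or more of a digit; then optionally a character in [e-j] (captured); then 3 to 4 of the literal 'u', then the literal 'lk3', then a literal 'n' (captured); then zero or more of a digit, then 1 to 4 of a non-whitespace character (lazy), then optionally any character (captured).
`re.match` only tries the pattern at the start of the string.
Here the pattern fails at index 0, so the call returns None.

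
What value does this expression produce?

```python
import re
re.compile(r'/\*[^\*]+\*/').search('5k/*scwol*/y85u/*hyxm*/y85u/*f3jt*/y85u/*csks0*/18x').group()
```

Unlike `match`, `search` isn't anchored — it looks for the pattern anywhere in the string.
The match spans [2:11] → '/*scwol*/'.

'/*scwol*/'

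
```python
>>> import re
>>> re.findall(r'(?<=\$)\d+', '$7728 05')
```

The lookaround is zero-width — it requires the adjacent text to match without consuming it, so the asserted text isn't part of the match.
Matches: at [1:5] → '7728'.
`findall` yields the raw match text (1 of them) because the pattern has no groups.

['7728']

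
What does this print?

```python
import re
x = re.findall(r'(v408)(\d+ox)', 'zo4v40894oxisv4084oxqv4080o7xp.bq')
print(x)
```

[('v408', '94ox'), ('v408', '4ox')]

Pattern: the literal 'v4', then the literal '08' (captured); then one or more of a digit, then the literal 'ox' (captured).
Walking the string: at [3:11] match 'v40894ox', groups = ('v408', '94ox'); at [13:20] match 'v4084ox', groups = ('v408', '4ox').
Multiple groups make `findall` return tuples — one 2-tuple for each match.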